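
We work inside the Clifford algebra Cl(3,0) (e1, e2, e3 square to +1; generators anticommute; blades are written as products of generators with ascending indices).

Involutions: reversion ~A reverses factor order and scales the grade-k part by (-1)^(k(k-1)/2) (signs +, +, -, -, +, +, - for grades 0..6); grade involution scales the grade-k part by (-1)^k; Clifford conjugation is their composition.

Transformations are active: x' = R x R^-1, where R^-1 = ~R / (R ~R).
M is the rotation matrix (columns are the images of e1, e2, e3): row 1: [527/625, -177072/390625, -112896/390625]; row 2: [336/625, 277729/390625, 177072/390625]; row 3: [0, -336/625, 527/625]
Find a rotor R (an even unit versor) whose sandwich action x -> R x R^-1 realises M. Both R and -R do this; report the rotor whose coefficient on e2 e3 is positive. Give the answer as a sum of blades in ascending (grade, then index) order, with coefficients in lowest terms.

Method: write R = a + b12*e1 e2 + b13*e1 e3 + b23*e2 e3 with a^2 + b12^2 + b13^2 + b23^2 = 1 (so R^-1 = ~R). Expanding the columns R e_j ~R gives tr M = 4a^2 - 1 and, from the antisymmetric part, M21 - M12 = -4a*b12, M13 - M31 = 4a*b13, M32 - M23 = -4a*b23.
Here tr M = 936479/390625, so a^2 = (1 + tr M)/4 = 331776/390625 and a = ±576/625. Taking a = 576/625: M21 - M12 = 387072/390625, M13 - M31 = -112896/390625, M32 - M23 = -387072/390625, giving b12 = -168/625, b13 = -49/625, b23 = 168/625, i.e. R = 576/625 - 168/625*e1 e2 - 49/625*e1 e3 + 168/625*e2 e3.
Its e2 e3 coefficient is already positive.
Answer: 576/625 - 168/625*e1 e2 - 49/625*e1 e3 + 168/625*e2 e3. Why the constraint matters: R and -R act identically through the sandwich — M has trace 936479/390625 either way — so only the sign condition on e2 e3 picks one of the two preimages.


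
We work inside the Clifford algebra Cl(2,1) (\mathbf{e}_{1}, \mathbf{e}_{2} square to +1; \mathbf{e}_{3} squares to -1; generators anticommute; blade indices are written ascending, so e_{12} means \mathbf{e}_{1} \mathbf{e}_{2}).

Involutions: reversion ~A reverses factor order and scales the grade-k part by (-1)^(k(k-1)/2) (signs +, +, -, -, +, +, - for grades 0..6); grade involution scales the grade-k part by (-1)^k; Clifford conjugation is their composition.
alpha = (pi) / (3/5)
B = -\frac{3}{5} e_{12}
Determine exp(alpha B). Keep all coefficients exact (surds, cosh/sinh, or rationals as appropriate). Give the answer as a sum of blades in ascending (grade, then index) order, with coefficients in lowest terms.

B^2 = (-\frac{3}{5})^2*(e_{12})^2 = \frac{9}{25}*(-1) = -\frac{9}{25} (a basis 2-blade squares to minus the product of its generators' squares).
B^2 = -\frac{9}{25} — circular case — the even/odd split gives cos and sin: l = \frac{3}{5}, alpha*l = \pi, so exp(alpha B) = cos(\pi) + (sin(\pi)/(\frac{3}{5}))*B = -1 + (0)*B.
Answer: -1


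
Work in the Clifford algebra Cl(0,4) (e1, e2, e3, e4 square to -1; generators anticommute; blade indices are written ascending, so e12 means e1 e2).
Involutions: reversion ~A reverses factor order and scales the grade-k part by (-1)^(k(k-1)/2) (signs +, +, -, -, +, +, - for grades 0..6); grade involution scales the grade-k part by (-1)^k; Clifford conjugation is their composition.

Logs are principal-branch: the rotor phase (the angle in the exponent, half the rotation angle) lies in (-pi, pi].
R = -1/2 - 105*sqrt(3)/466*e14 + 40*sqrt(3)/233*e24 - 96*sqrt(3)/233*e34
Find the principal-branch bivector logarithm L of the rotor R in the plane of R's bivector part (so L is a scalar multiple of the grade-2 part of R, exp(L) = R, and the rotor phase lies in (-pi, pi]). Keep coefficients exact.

The scalar part of R is -1/2, which pins the rotor phase on the principal branch; dividing the bivector part by the sine of that phase recovers the unit plane, and L is the phase times that plane.
Concretely: cos(phase) = -1/2 gives phase = ±2*pi/3, and since phase/sin(phase) is even the sign is immaterial: L = (phase/sin(phase)) * <R>_2 = (4*sqrt(3)*pi/9) * <R>_2.
Answer: -70*pi/233*e14 + 160*pi/699*e24 - 128*pi/233*e34


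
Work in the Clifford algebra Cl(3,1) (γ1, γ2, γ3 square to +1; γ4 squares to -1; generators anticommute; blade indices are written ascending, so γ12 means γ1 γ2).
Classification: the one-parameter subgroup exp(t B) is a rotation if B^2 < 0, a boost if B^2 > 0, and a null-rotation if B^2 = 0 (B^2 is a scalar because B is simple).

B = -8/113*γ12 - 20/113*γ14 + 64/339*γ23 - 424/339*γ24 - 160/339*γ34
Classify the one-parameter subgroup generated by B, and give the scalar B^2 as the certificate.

B^2 term by term: the squares give (-8/113)^2*(γ12)^2 + (-20/113)^2*(γ14)^2 + (64/339)^2*(γ23)^2 + (-424/339)^2*(γ24)^2 + (-160/339)^2*(γ34)^2 = 64/12769*(-1) + 400/12769*(+1) + 4096/114921*(-1) + 179776/114921*(+1) + 25600/114921*(+1) = 16/9 (each basis 2-blade squares to minus the product of its generators' squares); cross terms between blades sharing an index anticommute and cancel; the commuting (index-disjoint) pairs give grade-4 terms 2*c*c'*(blade product), which cancel blade by blade — γ1234: 2560/38307 - 2560/38307 = 0 — confirming B is simple. So B^2 = 16/9.
Answer: boost, certificate B^2 = 16/9. The class reads off the invariant scalar 16/9 directly.


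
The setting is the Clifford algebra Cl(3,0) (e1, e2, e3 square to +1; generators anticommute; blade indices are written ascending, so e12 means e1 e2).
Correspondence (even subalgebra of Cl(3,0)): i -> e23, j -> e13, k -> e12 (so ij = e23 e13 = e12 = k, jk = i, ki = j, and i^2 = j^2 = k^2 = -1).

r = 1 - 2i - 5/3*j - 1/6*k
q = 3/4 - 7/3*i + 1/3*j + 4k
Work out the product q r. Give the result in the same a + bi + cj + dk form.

In blades: q = 3/4 + 4*e12 + 1/3*e13 - 7/3*e23, r = 1 - 1/6*e12 - 5/3*e13 - 2*e23.
Distribute q over r term by term (generator squares from the signature, products reordered to ascending indices): (3/4)*r = 3/4 - 1/8*e12 - 5/4*e13 - 3/2*e23; (4*e12)*r = 2/3 + 4*e12 - 8*e13 + 20/3*e23; (1/3*e13)*r = 5/9 + 2/3*e12 + 1/3*e13 - 1/18*e23; (-7/3*e23)*r = -14/3 + 35/9*e12 - 7/18*e13 - 7/3*e23.
Sum: -97/36 + 607/72*e12 - 335/36*e13 + 25/9*e23; translating back through the correspondence:
Answer: -97/36 + 25/9*i - 335/36*j + 607/72*k


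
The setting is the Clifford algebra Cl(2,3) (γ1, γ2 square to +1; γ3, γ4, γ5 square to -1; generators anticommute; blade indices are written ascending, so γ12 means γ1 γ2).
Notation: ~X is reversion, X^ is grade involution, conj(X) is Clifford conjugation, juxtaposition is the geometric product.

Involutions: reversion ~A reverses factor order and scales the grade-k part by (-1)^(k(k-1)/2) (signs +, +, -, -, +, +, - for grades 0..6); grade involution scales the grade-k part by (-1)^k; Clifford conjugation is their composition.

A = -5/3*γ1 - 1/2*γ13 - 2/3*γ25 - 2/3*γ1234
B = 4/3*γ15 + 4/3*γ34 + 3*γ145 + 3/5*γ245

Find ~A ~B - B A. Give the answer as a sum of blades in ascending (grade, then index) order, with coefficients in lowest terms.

first term: 2/5*γ4 + 20/9*γ5 + 2/3*γ14 + 2/3*γ35 + 5*γ45 - 2*γ124 + 20/9*γ134 - 2/5*γ135 + 2*γ235 + 3/2*γ345 + γ1245 - 16/9*γ2345 + 3/10*γ12345
second term: 2/5*γ4 + 20/9*γ5 - 2/3*γ14 - 2/3*γ35 - 5*γ45 + 2*γ124 - 20/9*γ134 + 2/5*γ135 - 2*γ235 - 3/2*γ345 + γ1245 - 16/9*γ2345 + 3/10*γ12345
Answer: 4/3*γ14 + 4/3*γ35 + 10*γ45 - 4*γ124 + 40/9*γ134 - 4/5*γ135 + 4*γ235 + 3*γ345


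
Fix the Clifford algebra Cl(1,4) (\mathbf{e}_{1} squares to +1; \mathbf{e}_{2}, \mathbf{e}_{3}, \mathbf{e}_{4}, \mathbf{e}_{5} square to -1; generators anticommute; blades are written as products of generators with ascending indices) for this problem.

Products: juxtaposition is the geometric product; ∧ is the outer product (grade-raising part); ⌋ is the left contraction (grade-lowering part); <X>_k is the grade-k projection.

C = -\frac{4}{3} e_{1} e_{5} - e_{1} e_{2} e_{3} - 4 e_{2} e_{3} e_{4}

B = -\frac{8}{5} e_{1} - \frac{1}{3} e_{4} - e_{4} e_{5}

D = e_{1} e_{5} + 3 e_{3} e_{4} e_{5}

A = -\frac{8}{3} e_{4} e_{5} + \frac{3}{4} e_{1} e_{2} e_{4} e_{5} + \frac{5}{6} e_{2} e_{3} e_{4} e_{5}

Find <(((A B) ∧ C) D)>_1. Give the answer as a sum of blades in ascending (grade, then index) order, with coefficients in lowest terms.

step 1: -\frac{8}{3} + \frac{8}{9} e_{5} + \frac{3}{4} e_{1} e_{2} + \frac{5}{6} e_{2} e_{3} - \frac{1}{4} e_{1} e_{2} e_{5} + \frac{64}{15} e_{1} e_{4} e_{5} - \frac{5}{18} e_{2} e_{3} e_{5} + \frac{6}{5} e_{2} e_{4} e_{5} - \frac{4}{3} e_{1} e_{2} e_{3} e_{4} e_{5}
step 2: \frac{32}{9} e_{1} e_{5} + \frac{8}{3} e_{1} e_{2} e_{3} + \frac{32}{3} e_{2} e_{3} e_{4} - \frac{2}{9} e_{1} e_{2} e_{3} e_{5} + \frac{32}{9} e_{2} e_{3} e_{4} e_{5}
step 3: \frac{32}{9} + \frac{32}{3} e_{2} - \frac{2}{9} e_{2} e_{3} - 32 e_{2} e_{5} - \frac{2}{3} e_{1} e_{2} e_{4} - \frac{32}{3} e_{1} e_{3} e_{4} + \frac{8}{3} e_{2} e_{3} e_{5} - \frac{32}{9} e_{1} e_{2} e_{3} e_{4} - 8 e_{1} e_{2} e_{4} e_{5} - \frac{32}{3} e_{1} e_{2} e_{3} e_{4} e_{5}
step 4: \frac{32}{3} e_{2}
Answer: \frac{32}{3} e_{2}


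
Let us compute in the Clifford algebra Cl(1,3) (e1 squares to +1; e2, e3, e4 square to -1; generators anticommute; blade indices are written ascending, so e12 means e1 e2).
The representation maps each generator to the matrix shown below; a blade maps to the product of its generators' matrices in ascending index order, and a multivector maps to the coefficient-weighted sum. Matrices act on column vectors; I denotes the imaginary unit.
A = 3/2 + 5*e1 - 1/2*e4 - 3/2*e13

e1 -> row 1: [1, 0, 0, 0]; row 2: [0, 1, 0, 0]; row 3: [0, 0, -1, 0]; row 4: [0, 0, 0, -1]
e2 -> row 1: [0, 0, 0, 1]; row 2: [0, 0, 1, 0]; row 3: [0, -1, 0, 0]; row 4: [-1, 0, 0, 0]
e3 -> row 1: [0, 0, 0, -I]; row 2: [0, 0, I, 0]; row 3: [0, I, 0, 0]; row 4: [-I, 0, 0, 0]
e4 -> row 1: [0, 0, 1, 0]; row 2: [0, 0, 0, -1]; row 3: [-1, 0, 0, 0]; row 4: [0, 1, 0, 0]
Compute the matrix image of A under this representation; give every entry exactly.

Bivector images (products of the table entries): rho(e13) = rho(e1)rho(e3) = row 1: [0, 0, 0, -I]; row 2: [0, 0, I, 0]; row 3: [0, -I, 0, 0]; row 4: [I, 0, 0, 0].
M = (3/2)*1 + (5)*rho(e1) + (-1/2)*rho(e4) + (-3/2)*rho(e13), summed entrywise (1 is the identity matrix):
Answer: row 1: [13/2, 0, -1/2, 3*I/2]; row 2: [0, 13/2, -3*I/2, 1/2]; row 3: [1/2, 3*I/2, -7/2, 0]; row 4: [-3*I/2, -1/2, 0, -7/2]


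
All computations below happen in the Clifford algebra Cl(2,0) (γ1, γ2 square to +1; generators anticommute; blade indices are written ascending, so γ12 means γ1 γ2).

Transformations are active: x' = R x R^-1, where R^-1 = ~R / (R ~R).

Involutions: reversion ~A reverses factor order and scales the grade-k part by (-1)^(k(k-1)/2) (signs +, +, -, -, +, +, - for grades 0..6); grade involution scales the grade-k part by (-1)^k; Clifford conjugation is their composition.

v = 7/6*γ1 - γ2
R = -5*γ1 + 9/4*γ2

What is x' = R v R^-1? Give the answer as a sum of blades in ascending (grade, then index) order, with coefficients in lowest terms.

~R = -5*γ1 + 9/4*γ2, and R ~R = 481/16, so R^-1 = ~R / (481/16).
R v = -97/12 + 19/8*γ12
Answer: 4393/2886*γ1 - 101/481*γ2


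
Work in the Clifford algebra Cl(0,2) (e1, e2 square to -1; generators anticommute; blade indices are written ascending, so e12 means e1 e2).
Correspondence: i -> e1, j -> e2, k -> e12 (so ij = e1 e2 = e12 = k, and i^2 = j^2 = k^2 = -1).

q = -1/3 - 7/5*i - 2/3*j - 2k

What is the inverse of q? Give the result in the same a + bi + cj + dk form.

In blades: q = -1/3 - 7/5*e1 - 2/3*e2 - 2*e12.
With qbar = -1/3 + 7/5*e1 + 2/3*e2 + 2*e12 (scalar fixed, mapped units negated), q qbar = 1466/225 (the sum of squared coefficients), so q^-1 = qbar / (1466/225) = -75/1466 + 315/1466*e1 + 75/733*e2 + 225/733*e12; translating back:
Answer: -75/1466 + 315/1466*i + 75/733*j + 225/733*k


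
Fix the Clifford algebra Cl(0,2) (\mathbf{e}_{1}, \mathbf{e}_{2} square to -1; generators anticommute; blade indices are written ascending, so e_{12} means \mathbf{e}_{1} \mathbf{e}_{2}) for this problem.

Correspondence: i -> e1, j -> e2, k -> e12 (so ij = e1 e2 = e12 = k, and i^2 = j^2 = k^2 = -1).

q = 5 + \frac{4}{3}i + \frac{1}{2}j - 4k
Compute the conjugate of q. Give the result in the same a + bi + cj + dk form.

In blades: q = 5 + \frac{4}{3} e_{1} + \frac{1}{2} e_{2} - 4 e_{12}.
Conjugation here is Clifford conjugation: the scalar is fixed and the grade-1 and grade-2 blades all flip sign, giving 5 - \frac{4}{3} e_{1} - \frac{1}{2} e_{2} + 4 e_{12}; translating back:
Answer: 5 - \frac{4}{3}i - \frac{1}{2}j + 4k


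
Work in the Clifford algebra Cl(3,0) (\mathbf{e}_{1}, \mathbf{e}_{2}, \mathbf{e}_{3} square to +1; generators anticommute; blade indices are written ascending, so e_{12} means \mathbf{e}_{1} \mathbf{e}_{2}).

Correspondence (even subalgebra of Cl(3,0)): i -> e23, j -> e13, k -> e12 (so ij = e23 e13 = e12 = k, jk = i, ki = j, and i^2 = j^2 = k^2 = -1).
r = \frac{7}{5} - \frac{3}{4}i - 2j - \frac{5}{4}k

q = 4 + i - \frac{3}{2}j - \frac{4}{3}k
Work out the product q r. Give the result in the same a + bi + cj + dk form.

In blades: q = 4 - \frac{4}{3} e_{12} - \frac{3}{2} e_{13} + e_{23}, r = \frac{7}{5} - \frac{5}{4} e_{12} - 2 e_{13} - \frac{3}{4} e_{23}.
Distribute q over r term by term (generator squares from the signature, products reordered to ascending indices): (4)*r = \frac{28}{5} - 5 e_{12} - 8 e_{13} - 3 e_{23}; (-\frac{4}{3} e_{12})*r = -\frac{5}{3} - \frac{28}{15} e_{12} + e_{13} - \frac{8}{3} e_{23}; (-\frac{3}{2} e_{13})*r = -3 - \frac{9}{8} e_{12} - \frac{21}{10} e_{13} + \frac{15}{8} e_{23}; (e_{23})*r = \frac{3}{4} - 2 e_{12} + \frac{5}{4} e_{13} + \frac{7}{5} e_{23}.
Sum: \frac{101}{60} - \frac{1199}{120} e_{12} - \frac{157}{20} e_{13} - \frac{287}{120} e_{23}; translating back through the correspondence:
Answer: \frac{101}{60} - \frac{287}{120}i - \frac{157}{20}j - \frac{1199}{120}k


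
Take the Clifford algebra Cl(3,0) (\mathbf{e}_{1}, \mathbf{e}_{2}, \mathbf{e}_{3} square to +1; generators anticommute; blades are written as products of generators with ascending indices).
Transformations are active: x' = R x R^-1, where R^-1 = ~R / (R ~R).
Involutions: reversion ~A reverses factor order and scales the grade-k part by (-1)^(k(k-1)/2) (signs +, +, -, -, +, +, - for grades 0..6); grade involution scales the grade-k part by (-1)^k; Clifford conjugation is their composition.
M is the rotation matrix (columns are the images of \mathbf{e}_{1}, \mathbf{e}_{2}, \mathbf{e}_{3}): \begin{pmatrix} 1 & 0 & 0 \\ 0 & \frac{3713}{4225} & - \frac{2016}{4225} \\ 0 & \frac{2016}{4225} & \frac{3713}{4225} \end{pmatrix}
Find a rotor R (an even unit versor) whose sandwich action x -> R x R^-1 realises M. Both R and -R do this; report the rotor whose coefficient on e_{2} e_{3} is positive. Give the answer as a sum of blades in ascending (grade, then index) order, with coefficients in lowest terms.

Method: write R = a + b12*e_{1} e_{2} + b13*e_{1} e_{3} + b23*e_{2} e_{3} with a^2 + b12^2 + b13^2 + b23^2 = 1 (so R^-1 = ~R). Expanding the columns R e_j ~R gives tr M = 4a^2 - 1 and, from the antisymmetric part, M21 - M12 = -4a*b12, M13 - M31 = 4a*b13, M32 - M23 = -4a*b23.
Here tr M = \frac{11651}{4225}, so a^2 = (1 + tr M)/4 = \frac{3969}{4225} and a = ±\frac{63}{65}. Taking a = \frac{63}{65}: M21 - M12 = 0, M13 - M31 = 0, M32 - M23 = \frac{4032}{4225}, giving b12 = 0, b13 = 0, b23 = -\frac{16}{65}, i.e. R = \frac{63}{65} - \frac{16}{65} e_{2} e_{3}.
Its e_{2} e_{3} coefficient is negative, so report the other preimage -R.
Answer: -\frac{63}{65} + \frac{16}{65} e_{2} e_{3}. Key observation: the double cover Spin(3) -> SO(3) sends R and -R to the same matrix (trace \frac{11651}{4225} here), so the stated sign of the e_{2} e_{3} coefficient is what selects one sheet.


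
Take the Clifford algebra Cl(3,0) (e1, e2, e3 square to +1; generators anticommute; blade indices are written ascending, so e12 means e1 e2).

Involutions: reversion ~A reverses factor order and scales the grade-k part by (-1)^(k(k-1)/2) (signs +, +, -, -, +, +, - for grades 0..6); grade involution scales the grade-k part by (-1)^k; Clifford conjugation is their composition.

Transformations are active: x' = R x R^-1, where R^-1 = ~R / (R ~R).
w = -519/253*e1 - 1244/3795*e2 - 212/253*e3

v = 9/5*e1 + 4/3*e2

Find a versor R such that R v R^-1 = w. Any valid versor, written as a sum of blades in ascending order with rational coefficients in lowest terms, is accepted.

Sketch: the shared square 1129/225 makes R = v + w = -318/1265*e1 + 1272/1265*e2 - 212/253*e3 the natural versor; its sandwich fixes that direction, negates (v - w)/2, and sends v to w.
Answer: -318/1265*e1 + 1272/1265*e2 - 212/253*e3


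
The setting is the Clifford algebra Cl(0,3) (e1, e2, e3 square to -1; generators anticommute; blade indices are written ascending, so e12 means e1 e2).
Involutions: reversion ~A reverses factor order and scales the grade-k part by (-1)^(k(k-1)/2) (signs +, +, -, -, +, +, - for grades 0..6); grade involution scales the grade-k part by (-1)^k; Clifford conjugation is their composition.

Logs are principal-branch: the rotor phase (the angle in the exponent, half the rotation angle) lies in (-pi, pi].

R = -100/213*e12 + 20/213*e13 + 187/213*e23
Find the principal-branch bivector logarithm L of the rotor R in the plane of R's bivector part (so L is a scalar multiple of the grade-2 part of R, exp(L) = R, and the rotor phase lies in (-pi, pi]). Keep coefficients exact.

The scalar part of R is 0, so the principal-branch rotor phase is pinned; divide the bivector part by its sine to get the unit plane — L is the phase times that plane.
Concretely: cos(phase) = 0 gives phase = ±pi/2, and since phase/sin(phase) is even the sign is immaterial: L = (phase/sin(phase)) * <R>_2 = (pi/2) * <R>_2.
Answer: -50*pi/213*e12 + 10*pi/213*e13 + 187*pi/426*e23


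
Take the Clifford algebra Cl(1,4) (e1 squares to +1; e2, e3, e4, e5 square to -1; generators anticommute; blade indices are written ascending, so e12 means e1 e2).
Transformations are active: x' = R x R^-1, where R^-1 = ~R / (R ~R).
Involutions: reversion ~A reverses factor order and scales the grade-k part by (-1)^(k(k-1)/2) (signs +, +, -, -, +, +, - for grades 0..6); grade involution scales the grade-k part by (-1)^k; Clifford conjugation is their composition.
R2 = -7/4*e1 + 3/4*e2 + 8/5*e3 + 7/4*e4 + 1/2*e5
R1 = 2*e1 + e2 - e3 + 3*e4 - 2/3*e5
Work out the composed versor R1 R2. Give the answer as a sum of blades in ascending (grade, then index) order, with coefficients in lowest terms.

Distribute over the terms of R1 (each basis-blade product reordered to ascending indices, repeated generators contracted through their squares):
(2*e1) R2 = -7/2 + 3/2*e12 + 16/5*e13 + 7/2*e14 + e15
(e2) R2 = -3/4 + 7/4*e12 + 8/5*e23 + 7/4*e24 + 1/2*e25
(-e3) R2 = 8/5 - 7/4*e13 + 3/4*e23 - 7/4*e34 - 1/2*e35
(3*e4) R2 = -21/4 + 21/4*e14 - 9/4*e24 - 24/5*e34 + 3/2*e45
(-2/3*e5) R2 = 1/3 - 7/6*e15 + 1/2*e25 + 16/15*e35 + 7/6*e45
Summing the partial products and collecting blades:
Answer: -227/30 + 13/4*e12 + 29/20*e13 + 35/4*e14 - 1/6*e15 + 47/20*e23 - 1/2*e24 + e25 - 131/20*e34 + 17/30*e35 + 8/3*e45


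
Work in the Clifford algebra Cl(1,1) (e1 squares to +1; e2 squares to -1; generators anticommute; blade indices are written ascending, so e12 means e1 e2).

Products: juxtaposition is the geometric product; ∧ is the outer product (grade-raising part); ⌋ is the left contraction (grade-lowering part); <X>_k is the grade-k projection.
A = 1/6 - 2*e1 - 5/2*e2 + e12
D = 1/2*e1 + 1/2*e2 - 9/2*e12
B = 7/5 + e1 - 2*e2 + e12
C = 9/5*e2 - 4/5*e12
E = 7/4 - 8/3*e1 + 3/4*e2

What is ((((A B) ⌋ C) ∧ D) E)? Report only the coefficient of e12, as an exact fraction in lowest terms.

step 1: -173/30 - 47/15*e1 - 41/6*e2 + 121/15*e12
step 2: 877/150 + 82/15*e1 - 1181/150*e2 + 346/75*e12
step 3: 877/300*e1 + 877/300*e2 - 491/25*e12
step 4: -35957/3600 + 4763/240*e1 - 18903/400*e2 - 3511/144*e12
Answer: -3511/144


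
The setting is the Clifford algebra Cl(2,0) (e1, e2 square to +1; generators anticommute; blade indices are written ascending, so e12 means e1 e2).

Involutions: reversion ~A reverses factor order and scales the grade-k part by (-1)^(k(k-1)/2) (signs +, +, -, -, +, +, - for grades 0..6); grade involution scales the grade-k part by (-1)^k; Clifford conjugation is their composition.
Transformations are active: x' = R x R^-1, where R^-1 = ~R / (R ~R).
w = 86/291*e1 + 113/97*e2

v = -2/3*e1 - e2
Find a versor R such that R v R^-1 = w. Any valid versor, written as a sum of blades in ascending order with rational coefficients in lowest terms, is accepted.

Sketch: the shared square 13/9 makes R = v + w = -36/97*e1 + 16/97*e2 the natural versor; its sandwich fixes that direction, negates (v - w)/2, and sends v to w.
Answer: -36/97*e1 + 16/97*e2


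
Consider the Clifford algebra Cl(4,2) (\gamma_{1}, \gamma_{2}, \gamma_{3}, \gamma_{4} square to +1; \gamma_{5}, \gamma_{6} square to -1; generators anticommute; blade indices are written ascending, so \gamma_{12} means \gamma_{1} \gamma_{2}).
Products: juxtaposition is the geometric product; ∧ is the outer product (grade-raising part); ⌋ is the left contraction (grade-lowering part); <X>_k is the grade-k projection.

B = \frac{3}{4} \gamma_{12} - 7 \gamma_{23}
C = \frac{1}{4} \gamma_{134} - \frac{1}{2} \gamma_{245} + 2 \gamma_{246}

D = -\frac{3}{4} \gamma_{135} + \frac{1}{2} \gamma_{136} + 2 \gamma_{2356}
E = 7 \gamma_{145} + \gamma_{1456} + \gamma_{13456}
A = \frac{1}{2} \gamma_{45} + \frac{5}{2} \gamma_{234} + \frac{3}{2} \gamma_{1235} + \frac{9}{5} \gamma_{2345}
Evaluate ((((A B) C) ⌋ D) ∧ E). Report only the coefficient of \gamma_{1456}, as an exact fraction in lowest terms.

step 1: \frac{35}{2} \gamma_{4} + \frac{21}{2} \gamma_{15} - \frac{9}{8} \gamma_{35} + \frac{63}{5} \gamma_{45} - \frac{15}{8} \gamma_{134} + \frac{3}{8} \gamma_{1245} - \frac{27}{20} \gamma_{1345} - \frac{7}{2} \gamma_{2345}
step 2: \frac{15}{32} - \frac{3}{16} \gamma_{1} - \frac{63}{10} \gamma_{2} - \frac{7}{4} \gamma_{3} - \frac{27}{80} \gamma_{5} + \frac{35}{8} \gamma_{13} + \frac{35}{4} \gamma_{25} - 35 \gamma_{26} - \frac{27}{40} \gamma_{123} + \frac{21}{4} \gamma_{124} + \frac{7}{8} \gamma_{125} - \frac{63}{20} \gamma_{135} - \frac{9}{32} \gamma_{145} - \frac{3}{4} \gamma_{156} + \frac{9}{16} \gamma_{234} + \frac{3}{32} \gamma_{235} - \frac{126}{5} \gamma_{256} - \frac{21}{8} \gamma_{345} - 7 \gamma_{356} + \frac{15}{16} \gamma_{1235} - \frac{15}{4} \gamma_{1236} - \frac{27}{10} \gamma_{12356} + 21 \gamma_{12456} + \frac{9}{4} \gamma_{23456}
step 3: \frac{189}{80} - 14 \gamma_{2} + \frac{252}{5} \gamma_{3} + \frac{105}{32} \gamma_{5} - 2 \gamma_{6} - \frac{81}{320} \gamma_{13} - \frac{21}{16} \gamma_{15} + \frac{7}{8} \gamma_{16} - \frac{4471}{64} \gamma_{35} - \frac{563}{32} \gamma_{36} - \frac{45}{128} \gamma_{135} + \frac{15}{64} \gamma_{136} + \frac{27}{40} \gamma_{236} + \frac{7}{2} \gamma_{256} - \frac{63}{5} \gamma_{356} + \frac{15}{16} \gamma_{2356}
step 4: \frac{1323}{80} \gamma_{145} + 98 \gamma_{1245} - \frac{1764}{5} \gamma_{1345} + \frac{1309}{80} \gamma_{1456} + 14 \gamma_{12456} - \frac{27391}{160} \gamma_{13456} + \frac{371}{40} \gamma_{123456}
Answer: \frac{1309}{80}


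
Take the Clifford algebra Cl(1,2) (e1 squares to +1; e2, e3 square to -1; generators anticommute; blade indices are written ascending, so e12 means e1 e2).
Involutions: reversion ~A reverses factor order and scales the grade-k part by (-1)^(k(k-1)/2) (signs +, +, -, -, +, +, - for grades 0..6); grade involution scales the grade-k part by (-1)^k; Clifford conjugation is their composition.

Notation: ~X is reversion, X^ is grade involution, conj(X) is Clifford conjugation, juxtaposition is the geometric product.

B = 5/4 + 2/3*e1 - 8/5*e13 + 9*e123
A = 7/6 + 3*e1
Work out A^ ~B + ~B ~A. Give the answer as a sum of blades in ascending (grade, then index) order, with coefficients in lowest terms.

first term: -13/24 - 107/36*e1 - 24/5*e3 + 28/15*e13 + 27*e23 - 21/2*e123
second term: 83/24 + 163/36*e1 - 24/5*e3 + 28/15*e13 - 27*e23 - 21/2*e123
Answer: 35/12 + 14/9*e1 - 48/5*e3 + 56/15*e13 - 21*e123


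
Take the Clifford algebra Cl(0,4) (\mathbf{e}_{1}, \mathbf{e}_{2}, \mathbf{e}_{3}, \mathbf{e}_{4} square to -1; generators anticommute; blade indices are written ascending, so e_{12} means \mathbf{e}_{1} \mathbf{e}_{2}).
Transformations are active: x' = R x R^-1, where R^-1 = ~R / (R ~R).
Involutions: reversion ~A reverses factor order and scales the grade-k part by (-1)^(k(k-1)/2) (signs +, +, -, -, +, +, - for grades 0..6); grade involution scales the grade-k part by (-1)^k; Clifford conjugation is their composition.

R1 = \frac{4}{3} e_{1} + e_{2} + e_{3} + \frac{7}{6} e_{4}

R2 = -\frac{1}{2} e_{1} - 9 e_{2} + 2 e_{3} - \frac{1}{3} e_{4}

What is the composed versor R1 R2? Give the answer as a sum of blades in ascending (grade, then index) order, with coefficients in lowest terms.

Distribute over the terms of R1 (each basis-blade product reordered to ascending indices, repeated generators contracted through their squares):
(\frac{4}{3} e_{1}) R2 = \frac{2}{3} - 12 e_{12} + \frac{8}{3} e_{13} - \frac{4}{9} e_{14}
(e_{2}) R2 = 9 + \frac{1}{2} e_{12} + 2 e_{23} - \frac{1}{3} e_{24}
(e_{3}) R2 = -2 + \frac{1}{2} e_{13} + 9 e_{23} - \frac{1}{3} e_{34}
(\frac{7}{6} e_{4}) R2 = \frac{7}{18} + \frac{7}{12} e_{14} + \frac{21}{2} e_{24} - \frac{7}{3} e_{34}
Summing the partial products and collecting blades:
Answer: \frac{145}{18} - \frac{23}{2} e_{12} + \frac{19}{6} e_{13} + \frac{5}{36} e_{14} + 11 e_{23} + \frac{61}{6} e_{24} - \frac{8}{3} e_{34}


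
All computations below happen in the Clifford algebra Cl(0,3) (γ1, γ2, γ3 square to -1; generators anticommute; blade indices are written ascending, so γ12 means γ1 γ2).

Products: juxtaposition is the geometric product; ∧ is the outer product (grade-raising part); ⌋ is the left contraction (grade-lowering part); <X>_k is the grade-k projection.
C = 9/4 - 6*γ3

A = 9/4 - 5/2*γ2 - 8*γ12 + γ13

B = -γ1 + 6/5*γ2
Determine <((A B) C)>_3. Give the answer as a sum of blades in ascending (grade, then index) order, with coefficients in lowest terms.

step 1: 3 + 147/20*γ1 + 107/10*γ2 - γ3 - 5/2*γ12 - 6/5*γ123
step 2: 3/4 + 1323/80*γ1 + 963/40*γ2 - 81/4*γ3 - 513/40*γ12 - 441/10*γ13 - 321/5*γ23 + 123/10*γ123
step 3: 123/10*γ123
Answer: 123/10*γ123


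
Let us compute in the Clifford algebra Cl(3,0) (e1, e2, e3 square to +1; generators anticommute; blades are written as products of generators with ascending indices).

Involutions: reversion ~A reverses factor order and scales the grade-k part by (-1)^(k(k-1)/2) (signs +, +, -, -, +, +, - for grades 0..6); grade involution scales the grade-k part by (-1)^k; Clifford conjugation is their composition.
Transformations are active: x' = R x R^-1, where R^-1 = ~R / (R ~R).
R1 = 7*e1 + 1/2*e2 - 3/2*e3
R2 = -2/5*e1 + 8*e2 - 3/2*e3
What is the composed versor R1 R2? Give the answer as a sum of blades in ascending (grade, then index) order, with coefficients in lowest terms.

Distribute over the terms of R1 (each basis-blade product reordered to ascending indices, repeated generators contracted through their squares):
(7*e1) R2 = -14/5 + 56*e1 e2 - 21/2*e1 e3
(1/2*e2) R2 = 4 + 1/5*e1 e2 - 3/4*e2 e3
(-3/2*e3) R2 = 9/4 - 3/5*e1 e3 + 12*e2 e3
Summing the partial products and collecting blades:
Answer: 69/20 + 281/5*e1 e2 - 111/10*e1 e3 + 45/4*e2 e3


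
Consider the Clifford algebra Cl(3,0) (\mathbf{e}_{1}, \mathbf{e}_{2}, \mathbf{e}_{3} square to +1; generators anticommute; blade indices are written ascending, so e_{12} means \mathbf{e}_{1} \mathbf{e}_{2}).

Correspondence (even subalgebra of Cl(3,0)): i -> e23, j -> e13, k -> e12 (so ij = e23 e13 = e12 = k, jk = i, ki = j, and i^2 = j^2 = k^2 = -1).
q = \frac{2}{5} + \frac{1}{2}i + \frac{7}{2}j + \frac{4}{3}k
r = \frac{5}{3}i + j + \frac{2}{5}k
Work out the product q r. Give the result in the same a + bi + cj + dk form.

In blades: q = \frac{2}{5} + \frac{4}{3} e_{12} + \frac{7}{2} e_{13} + \frac{1}{2} e_{23}, r = \frac{2}{5} e_{12} + e_{13} + \frac{5}{3} e_{23}.
Distribute q over r term by term (generator squares from the signature, products reordered to ascending indices): (\frac{2}{5})*r = \frac{4}{25} e_{12} + \frac{2}{5} e_{13} + \frac{2}{3} e_{23}; (\frac{4}{3} e_{12})*r = -\frac{8}{15} + \frac{20}{9} e_{13} - \frac{4}{3} e_{23}; (\frac{7}{2} e_{13})*r = -\frac{7}{2} - \frac{35}{6} e_{12} + \frac{7}{5} e_{23}; (\frac{1}{2} e_{23})*r = -\frac{5}{6} + \frac{1}{2} e_{12} - \frac{1}{5} e_{13}.
Sum: -\frac{73}{15} - \frac{388}{75} e_{12} + \frac{109}{45} e_{13} + \frac{11}{15} e_{23}; translating back through the correspondence:
Answer: -\frac{73}{15} + \frac{11}{15}i + \frac{109}{45}j - \frac{388}{75}k


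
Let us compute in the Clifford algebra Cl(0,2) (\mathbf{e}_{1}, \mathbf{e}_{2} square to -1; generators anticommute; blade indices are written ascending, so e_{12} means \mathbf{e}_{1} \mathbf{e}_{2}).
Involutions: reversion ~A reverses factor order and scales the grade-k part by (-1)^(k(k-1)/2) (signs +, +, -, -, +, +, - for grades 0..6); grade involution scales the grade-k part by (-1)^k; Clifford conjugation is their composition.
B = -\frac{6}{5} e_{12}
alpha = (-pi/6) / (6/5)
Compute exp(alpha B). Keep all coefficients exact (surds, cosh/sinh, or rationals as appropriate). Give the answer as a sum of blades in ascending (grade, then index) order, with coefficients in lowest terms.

B^2 = (-\frac{6}{5})^2*(e_{12})^2 = \frac{36}{25}*(-1) = -\frac{36}{25} (a basis 2-blade squares to minus the product of its generators' squares).
B^2 = -\frac{36}{25} — circular case — the even/odd split gives cos and sin: l = \frac{6}{5}, alpha*l = - \frac{\pi}{6}, so exp(alpha B) = cos(- \frac{\pi}{6}) + (sin(- \frac{\pi}{6})/(\frac{6}{5}))*B = \frac{\sqrt{3}}{2} + (- \frac{5}{12})*B.
Answer: \frac{\sqrt{3}}{2} + \frac{1}{2} e_{12}


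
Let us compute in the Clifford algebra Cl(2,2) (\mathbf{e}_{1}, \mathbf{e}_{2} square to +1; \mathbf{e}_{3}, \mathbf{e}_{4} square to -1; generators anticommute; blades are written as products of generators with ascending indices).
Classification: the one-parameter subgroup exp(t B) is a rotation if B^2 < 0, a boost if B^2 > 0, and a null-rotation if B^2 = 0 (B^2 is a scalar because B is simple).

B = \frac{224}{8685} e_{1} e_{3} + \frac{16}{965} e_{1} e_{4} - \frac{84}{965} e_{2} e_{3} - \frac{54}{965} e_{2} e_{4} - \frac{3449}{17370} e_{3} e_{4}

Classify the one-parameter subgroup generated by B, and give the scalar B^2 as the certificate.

B^2 term by term: the squares give (\frac{224}{8685})^2*(e_{1} e_{3})^2 + (\frac{16}{965})^2*(e_{1} e_{4})^2 + (-\frac{84}{965})^2*(e_{2} e_{3})^2 + (-\frac{54}{965})^2*(e_{2} e_{4})^2 + (-\frac{3449}{17370})^2*(e_{3} e_{4})^2 = \frac{50176}{75429225}*(+1) + \frac{256}{931225}*(+1) + \frac{7056}{931225}*(+1) + \frac{2916}{931225}*(+1) + \frac{11895601}{301716900}*(-1) = -\frac{1}{36} (each basis 2-blade squares to minus the product of its generators' squares); cross terms between blades sharing an index anticommute and cancel; the commuting (index-disjoint) pairs give grade-4 terms 2*c*c'*(blade product), which cancel blade by blade — e_{1} e_{2} e_{3} e_{4}: \frac{2688}{931225} - \frac{2688}{931225} = 0 — confirming B is simple. So B^2 = -\frac{1}{36}.
Answer: rotation, certificate B^2 = -\frac{1}{36}. Certificate logic: -\frac{1}{36} is a conjugation-invariant scalar, so its sign fixes rotation versus boost versus null-rotation outright.


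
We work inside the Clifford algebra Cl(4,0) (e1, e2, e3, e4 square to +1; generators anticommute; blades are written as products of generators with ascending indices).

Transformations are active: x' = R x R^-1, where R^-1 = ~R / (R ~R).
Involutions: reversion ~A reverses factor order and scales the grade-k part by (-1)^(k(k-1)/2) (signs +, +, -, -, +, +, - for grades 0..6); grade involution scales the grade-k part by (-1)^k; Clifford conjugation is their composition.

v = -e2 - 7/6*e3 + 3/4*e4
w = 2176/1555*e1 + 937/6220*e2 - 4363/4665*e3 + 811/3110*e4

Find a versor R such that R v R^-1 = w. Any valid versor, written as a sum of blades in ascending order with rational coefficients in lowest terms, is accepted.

Since q(v) = q(w) = 421/144, the sum R = v + w = 2176/1555*e1 - 5283/6220*e2 - 6537/3110*e3 + 6287/6220*e4 does the job whenever invertible.
Answer: 2176/1555*e1 - 5283/6220*e2 - 6537/3110*e3 + 6287/6220*e4


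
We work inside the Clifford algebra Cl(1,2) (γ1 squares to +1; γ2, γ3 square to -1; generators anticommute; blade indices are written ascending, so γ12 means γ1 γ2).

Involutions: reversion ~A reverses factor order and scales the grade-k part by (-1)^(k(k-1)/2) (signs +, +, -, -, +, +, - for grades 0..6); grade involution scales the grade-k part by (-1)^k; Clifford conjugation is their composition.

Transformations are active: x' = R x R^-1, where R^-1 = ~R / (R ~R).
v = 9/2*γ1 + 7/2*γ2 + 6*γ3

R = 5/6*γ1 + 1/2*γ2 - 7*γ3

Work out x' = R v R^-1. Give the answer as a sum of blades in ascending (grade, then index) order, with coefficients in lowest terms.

~R = 5/6*γ1 + 1/2*γ2 - 7*γ3, and R ~R = -437/9, so R^-1 = ~R / (-437/9).
R v = 44 + 2/3*γ12 + 73/2*γ13 + 55/2*γ23
Answer: -5253/874*γ1 - 3851/874*γ2 + 2922/437*γ3


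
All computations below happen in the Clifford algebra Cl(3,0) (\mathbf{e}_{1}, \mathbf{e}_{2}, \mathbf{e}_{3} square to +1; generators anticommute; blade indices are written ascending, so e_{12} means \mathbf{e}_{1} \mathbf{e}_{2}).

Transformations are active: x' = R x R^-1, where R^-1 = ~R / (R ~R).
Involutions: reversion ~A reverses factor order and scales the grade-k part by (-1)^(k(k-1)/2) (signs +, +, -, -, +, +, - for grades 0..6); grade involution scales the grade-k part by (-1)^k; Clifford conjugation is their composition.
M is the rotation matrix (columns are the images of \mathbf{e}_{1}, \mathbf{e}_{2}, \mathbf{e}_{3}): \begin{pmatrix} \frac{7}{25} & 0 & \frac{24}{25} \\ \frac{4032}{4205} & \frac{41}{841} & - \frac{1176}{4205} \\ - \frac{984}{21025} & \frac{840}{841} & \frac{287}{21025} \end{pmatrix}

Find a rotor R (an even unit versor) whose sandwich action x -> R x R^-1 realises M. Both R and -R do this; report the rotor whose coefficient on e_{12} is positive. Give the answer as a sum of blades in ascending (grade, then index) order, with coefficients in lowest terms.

Method: write R = a + b12*e_{12} + b13*e_{13} + b23*e_{23} with a^2 + b12^2 + b13^2 + b23^2 = 1 (so R^-1 = ~R). Expanding the columns R e_j ~R gives tr M = 4a^2 - 1 and, from the antisymmetric part, M21 - M12 = -4a*b12, M13 - M31 = 4a*b13, M32 - M23 = -4a*b23.
Here tr M = \frac{7199}{21025}, so a^2 = (1 + tr M)/4 = \frac{7056}{21025} and a = ±\frac{84}{145}. Taking a = \frac{84}{145}: M21 - M12 = \frac{4032}{4205}, M13 - M31 = \frac{21168}{21025}, M32 - M23 = \frac{5376}{4205}, giving b12 = -\frac{12}{29}, b13 = \frac{63}{145}, b23 = -\frac{16}{29}, i.e. R = \frac{84}{145} - \frac{12}{29} e_{12} + \frac{63}{145} e_{13} - \frac{16}{29} e_{23}.
Its e_{12} coefficient is negative, so report the other preimage -R.
Answer: -\frac{84}{145} + \frac{12}{29} e_{12} - \frac{63}{145} e_{13} + \frac{16}{29} e_{23}. Recall the cover is two-to-one: with M of trace \frac{7199}{21025}, both preimages act alike, and the stated e_{12} sign chooses the sheet.


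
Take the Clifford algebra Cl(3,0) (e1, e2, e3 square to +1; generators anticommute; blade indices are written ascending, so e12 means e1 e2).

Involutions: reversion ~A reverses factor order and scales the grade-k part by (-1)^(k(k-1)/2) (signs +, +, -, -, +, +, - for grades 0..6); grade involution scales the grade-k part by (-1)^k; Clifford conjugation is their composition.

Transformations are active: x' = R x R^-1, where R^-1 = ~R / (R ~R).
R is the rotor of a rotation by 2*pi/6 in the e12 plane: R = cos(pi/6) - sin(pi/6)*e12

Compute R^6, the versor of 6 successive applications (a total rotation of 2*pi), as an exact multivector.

The rotor phase is half the rotation angle and phases add under composition, so 6 steps in the e12 plane accumulate phase 6*(pi/6) = pi: R^6 = cos(pi) - sin(pi)*e12.
cos(pi) = -1 and sin(pi) = 0, so R^6 = -1. The total rotation 2*pi is 1 full turn, so every vector returns to itself, yet the rotor is -1, on the OTHER sheet of the double cover (an odd number of 2*pi turns).
Answer: -1


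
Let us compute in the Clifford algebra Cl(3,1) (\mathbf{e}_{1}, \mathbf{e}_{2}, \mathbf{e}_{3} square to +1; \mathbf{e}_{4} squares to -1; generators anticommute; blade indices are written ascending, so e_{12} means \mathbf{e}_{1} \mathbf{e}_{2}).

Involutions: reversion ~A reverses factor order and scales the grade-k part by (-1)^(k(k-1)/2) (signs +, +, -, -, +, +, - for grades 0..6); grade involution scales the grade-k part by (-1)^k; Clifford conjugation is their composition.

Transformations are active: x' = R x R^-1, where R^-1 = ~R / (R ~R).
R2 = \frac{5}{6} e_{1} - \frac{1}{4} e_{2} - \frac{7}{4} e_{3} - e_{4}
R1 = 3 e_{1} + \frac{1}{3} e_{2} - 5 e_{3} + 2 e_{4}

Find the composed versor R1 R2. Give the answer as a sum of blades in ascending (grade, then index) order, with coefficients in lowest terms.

Distribute over the terms of R1 (each basis-blade product reordered to ascending indices, repeated generators contracted through their squares):
(3 e_{1}) R2 = \frac{5}{2} - \frac{3}{4} e_{12} - \frac{21}{4} e_{13} - 3 e_{14}
(\frac{1}{3} e_{2}) R2 = -\frac{1}{12} - \frac{5}{18} e_{12} - \frac{7}{12} e_{23} - \frac{1}{3} e_{24}
(-5 e_{3}) R2 = \frac{35}{4} + \frac{25}{6} e_{13} - \frac{5}{4} e_{23} + 5 e_{34}
(2 e_{4}) R2 = 2 - \frac{5}{3} e_{14} + \frac{1}{2} e_{24} + \frac{7}{2} e_{34}
Summing the partial products and collecting blades:
Answer: \frac{79}{6} - \frac{37}{36} e_{12} - \frac{13}{12} e_{13} - \frac{14}{3} e_{14} - \frac{11}{6} e_{23} + \frac{1}{6} e_{24} + \frac{17}{2} e_{34}


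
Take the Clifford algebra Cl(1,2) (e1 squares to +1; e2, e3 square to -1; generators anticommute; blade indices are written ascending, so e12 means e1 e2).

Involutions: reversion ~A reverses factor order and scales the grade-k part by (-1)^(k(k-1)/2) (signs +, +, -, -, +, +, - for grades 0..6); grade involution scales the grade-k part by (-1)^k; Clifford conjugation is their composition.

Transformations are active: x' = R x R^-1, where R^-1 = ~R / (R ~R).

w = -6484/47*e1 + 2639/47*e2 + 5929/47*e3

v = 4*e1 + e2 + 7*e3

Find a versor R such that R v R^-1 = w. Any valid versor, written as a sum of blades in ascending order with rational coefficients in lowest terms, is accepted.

Here q(v) = q(w) = -34; the classical choice R = v + w = -6296/47*e1 + 2686/47*e2 + 6258/47*e3 then realises v -> w under the sandwich.
Answer: -6296/47*e1 + 2686/47*e2 + 6258/47*e3


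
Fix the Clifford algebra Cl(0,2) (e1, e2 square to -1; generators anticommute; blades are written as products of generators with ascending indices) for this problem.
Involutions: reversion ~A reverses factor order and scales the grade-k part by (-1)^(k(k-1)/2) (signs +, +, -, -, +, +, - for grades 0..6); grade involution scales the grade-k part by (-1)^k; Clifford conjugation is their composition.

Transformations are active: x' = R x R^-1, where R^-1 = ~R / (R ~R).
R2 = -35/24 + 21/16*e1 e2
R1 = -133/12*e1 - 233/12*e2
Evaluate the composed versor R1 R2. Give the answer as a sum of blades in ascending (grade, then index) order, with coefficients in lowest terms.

Distribute over the terms of R1 (each basis-blade product reordered to ascending indices, repeated generators contracted through their squares):
(-133/12*e1) R2 = 4655/288*e1 + 931/64*e2
(-233/12*e2) R2 = -1631/64*e1 + 8155/288*e2
Summing the partial products and collecting blades:
Answer: -5369/576*e1 + 24689/576*e2


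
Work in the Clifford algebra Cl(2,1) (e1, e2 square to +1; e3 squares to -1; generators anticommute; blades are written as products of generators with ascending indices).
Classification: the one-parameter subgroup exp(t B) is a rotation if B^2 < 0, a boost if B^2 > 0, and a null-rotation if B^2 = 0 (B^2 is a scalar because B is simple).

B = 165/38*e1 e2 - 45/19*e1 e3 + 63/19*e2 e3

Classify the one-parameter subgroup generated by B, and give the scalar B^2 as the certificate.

B^2 term by term: the squares give (165/38)^2*(e1 e2)^2 + (-45/19)^2*(e1 e3)^2 + (63/19)^2*(e2 e3)^2 = 27225/1444*(-1) + 2025/361*(+1) + 3969/361*(+1) = -9/4 (each basis 2-blade squares to minus the product of its generators' squares); cross terms between blades sharing an index anticommute and cancel. So B^2 = -9/4.
Answer: rotation, certificate B^2 = -9/4. Key observation: B^2 = -9/4 is a conjugation invariant, so its sign decides the class regardless of the surface form of B.
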